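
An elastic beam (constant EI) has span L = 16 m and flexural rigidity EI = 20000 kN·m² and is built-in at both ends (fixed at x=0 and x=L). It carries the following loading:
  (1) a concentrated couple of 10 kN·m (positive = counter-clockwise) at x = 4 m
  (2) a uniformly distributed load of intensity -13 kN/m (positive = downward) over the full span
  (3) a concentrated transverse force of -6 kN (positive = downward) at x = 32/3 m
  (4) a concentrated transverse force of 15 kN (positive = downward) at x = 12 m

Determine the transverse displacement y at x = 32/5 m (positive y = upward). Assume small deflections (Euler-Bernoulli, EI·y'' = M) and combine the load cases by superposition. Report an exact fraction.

y(32/5) = 2145989/21093750 m

Load 1 — applied couple M₀=10 kN·m at a=4 m (b=L-a=12):
  y_1 = (R_Ax³/6 - M_Ax²/2 - M₀(x-a)²/2)/EI  [x>a] with R_A=45/64, M_A=-15/8 = ((45/64)·(32/5)³/6 - (-15/8)·(32/5)²/2 - 10·((32/5)-4)²/2)/20000 = 63/31250 m
Load 2 — uniform load w=-13 kN/m over full span:
  y_2 = -wx²(L-x)²/(24EI) = -(-13)·(32/5)²·(16-(32/5))²/(24·20000) = 39936/390625 m
Load 3 — point force P=-6 kN at a=32/3 m (b=L-a=16/3):
  y_3 = -Pb²x²(3aL-(3a+b)x)/(6L³EI)  [x≤a] = -(-6)·(16/3)²·(32/5)²·(3·(32/3)·16-(3·(32/3)+(16/3))·(32/5))/(6·16³·20000) = 8192/2109375 m
Load 4 — point force P=15 kN at a=12 m (b=L-a=4):
  y_4 = -Pb²x²(3aL-(3a+b)x)/(6L³EI)  [x≤a] = -15·4²·(32/5)²·(3·12·16-(3·12+4)·(32/5))/(6·16³·20000) = -4/625 m
Superposition: y = Σ y_i = 2145989/21093750 m ≈ 0.101736 m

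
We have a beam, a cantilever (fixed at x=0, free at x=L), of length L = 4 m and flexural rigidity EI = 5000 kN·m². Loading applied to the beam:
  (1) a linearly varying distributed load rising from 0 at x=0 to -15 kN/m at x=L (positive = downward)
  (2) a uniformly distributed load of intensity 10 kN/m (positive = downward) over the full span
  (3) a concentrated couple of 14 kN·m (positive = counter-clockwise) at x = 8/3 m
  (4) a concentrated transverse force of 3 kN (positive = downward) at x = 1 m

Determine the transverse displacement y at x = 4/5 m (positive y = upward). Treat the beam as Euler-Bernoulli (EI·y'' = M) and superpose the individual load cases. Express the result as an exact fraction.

y(4/5) = 5237/5859375 m

Load 1 — triangular load w₀=-15 kN/m (0→w₀ over full span):
  y_1 = (w₀Lx³/12-w₀L²x²/6-w₀x⁵/(120L))/EI = ((-15)·4·(4/5)³/12-(-15)·4²·(4/5)²/6-(-15)·(4/5)⁵/(120·4))/5000 = 9004/1953125 m
Load 2 — uniform load w=10 kN/m over full span:
  y_2 = -wx²(x²-4Lx+6L²)/(24EI) = -10·(4/5)²·((4/5)²-4·4·(4/5)+6·4²)/(24·5000) = -1048/234375 m
Load 3 — applied couple M₀=14 kN·m at a=8/3 m (b=L-a=4/3):
  y_3 = M₀x²/(2EI)  [x≤a] = 14·(4/5)²/(2·5000) = 14/15625 m
Load 4 — point force P=3 kN at a=1 m (b=L-a=3):
  y_4 = -Px²(3a-x)/(6EI)  [x≤a] = -3·(4/5)²·(3·1-(4/5))/(6·5000) = -11/78125 m
Superposition: y = Σ y_i = 5237/5859375 m ≈ 0.000894 m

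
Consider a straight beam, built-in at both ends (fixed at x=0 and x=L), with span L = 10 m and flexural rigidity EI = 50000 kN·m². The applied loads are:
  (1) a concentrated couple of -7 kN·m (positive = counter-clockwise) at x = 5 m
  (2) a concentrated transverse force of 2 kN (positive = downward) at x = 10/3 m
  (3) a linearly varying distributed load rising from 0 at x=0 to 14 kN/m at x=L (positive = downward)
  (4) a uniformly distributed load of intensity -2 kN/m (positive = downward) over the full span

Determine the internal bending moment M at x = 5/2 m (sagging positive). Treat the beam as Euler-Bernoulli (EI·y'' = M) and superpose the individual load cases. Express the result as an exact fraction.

M(5/2) = -13/432 kN·m

Load 1 — applied couple M₀=-7 kN·m at a=5 m (b=L-a=5):
  M_1 = R_Ax - M_A  [x≤a] with R_A=-21/20, M_A=-7/4 = (-21/20)·(5/2) - (-7/4) = -7/8 kN·m
Load 2 — point force P=2 kN at a=10/3 m (b=L-a=20/3):
  M_2 = Pb²(3a+b)x/L³ - Pab²/L²  [x≤a] = 2·(20/3)²·(3·(10/3)+(20/3))·(5/2)/10³ - 2·(10/3)·(20/3)²/10² = 20/27 kN·m
Load 3 — triangular load w₀=14 kN/m (0→w₀ over full span):
  M_3 = 3w₀Lx/20 - w₀L²/30 - w₀x³/(6L) = 3·14·10·(5/2)/20 - 14·10²/30 - 14·(5/2)³/(6·10) = 35/16 kN·m
Load 4 — uniform load w=-2 kN/m over full span:
  M_4 = wLx/2 - wL²/12 - wx²/2 = (-2)·10·(5/2)/2 - (-2)·10²/12 - (-2)·(5/2)²/2 = -25/12 kN·m
Superposition: M = Σ M_i = -13/432 kN·m ≈ -0.030093 kN·m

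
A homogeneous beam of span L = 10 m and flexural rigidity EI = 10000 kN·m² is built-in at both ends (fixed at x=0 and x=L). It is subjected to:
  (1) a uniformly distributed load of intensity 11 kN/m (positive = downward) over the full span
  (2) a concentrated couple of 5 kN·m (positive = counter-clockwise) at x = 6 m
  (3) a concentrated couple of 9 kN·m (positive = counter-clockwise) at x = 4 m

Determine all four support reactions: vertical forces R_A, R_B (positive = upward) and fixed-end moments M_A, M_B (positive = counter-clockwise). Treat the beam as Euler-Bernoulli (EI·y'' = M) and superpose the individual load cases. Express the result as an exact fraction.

Load 1 — uniform load w=11 kN/m over full span:
  R_A = wL/2 = 11·10/2 = 55 kN
  M_A = wL²/12 = 11·10²/12 = 275/3 kN·m
  R_B = wL/2 = 11·10/2 = 55 kN
  M_B = -wL²/12 = -11·10²/12 = -275/3 kN·m
Load 2 — applied couple M₀=5 kN·m at a=6 m (b=L-a=4):
  R_A = 6M₀ab/L³ = 6·5·6·4/10³ = 18/25 kN
  M_A = M₀b(2a-b)/L² = 5·4·(2·6-4)/10² = 8/5 kN·m
  R_B = -6M₀ab/L³ = -6·5·6·4/10³ = -18/25 kN
  M_B = M₀a(2b-a)/L² = 5·6·(2·4-6)/10² = 3/5 kN·m
Load 3 — applied couple M₀=9 kN·m at a=4 m (b=L-a=6):
  R_A = 6M₀ab/L³ = 6·9·4·6/10³ = 162/125 kN
  M_A = M₀b(2a-b)/L² = 9·6·(2·4-6)/10² = 27/25 kN·m
  R_B = -6M₀ab/L³ = -6·9·4·6/10³ = -162/125 kN
  M_B = M₀a(2b-a)/L² = 9·4·(2·6-4)/10² = 72/25 kN·m
Superposition: R_A = 7127/125 kN, M_A = 7076/75 kN·m, R_B = 6623/125 kN, M_B = -6614/75 kN·m

R_A = 7127/125 kN, M_A = 7076/75 kN·m, R_B = 6623/125 kN, M_B = -6614/75 kN·m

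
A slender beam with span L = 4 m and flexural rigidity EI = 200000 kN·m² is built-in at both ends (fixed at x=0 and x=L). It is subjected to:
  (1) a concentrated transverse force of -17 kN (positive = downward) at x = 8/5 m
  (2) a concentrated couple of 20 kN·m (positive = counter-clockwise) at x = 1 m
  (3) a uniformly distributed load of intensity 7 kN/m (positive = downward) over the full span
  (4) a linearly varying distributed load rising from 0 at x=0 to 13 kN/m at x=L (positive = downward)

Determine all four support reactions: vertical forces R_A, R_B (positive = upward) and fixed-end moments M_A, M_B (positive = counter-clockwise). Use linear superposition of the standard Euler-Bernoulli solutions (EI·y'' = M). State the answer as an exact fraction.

Load 1 — point force P=-17 kN at a=8/5 m (b=L-a=12/5):
  R_A = Pb²(3a+b)/L³ = (-17)·(12/5)²·(3·(8/5)+(12/5))/4³ = -1377/125 kN
  M_A = Pab²/L² = (-17)·(8/5)·(12/5)²/4² = -1224/125 kN·m
  R_B = Pa²(a+3b)/L³ = (-17)·(8/5)²·((8/5)+3·(12/5))/4³ = -748/125 kN
  M_B = -Pa²b/L² = -(-17)·(8/5)²·(12/5)/4² = 816/125 kN·m
Load 2 — applied couple M₀=20 kN·m at a=1 m (b=L-a=3):
  R_A = 6M₀ab/L³ = 6·20·1·3/4³ = 45/8 kN
  M_A = M₀b(2a-b)/L² = 20·3·(2·1-3)/4² = -15/4 kN·m
  R_B = -6M₀ab/L³ = -6·20·1·3/4³ = -45/8 kN
  M_B = M₀a(2b-a)/L² = 20·1·(2·3-1)/4² = 25/4 kN·m
Load 3 — uniform load w=7 kN/m over full span:
  R_A = wL/2 = 7·4/2 = 14 kN
  M_A = wL²/12 = 7·4²/12 = 28/3 kN·m
  R_B = wL/2 = 7·4/2 = 14 kN
  M_B = -wL²/12 = -7·4²/12 = -28/3 kN·m
Load 4 — triangular load w₀=13 kN/m (0→w₀ over full span):
  R_A = 3w₀L/20 = 3·13·4/20 = 39/5 kN
  M_A = w₀L²/30 = 13·4²/30 = 104/15 kN·m
  R_B = 7w₀L/20 = 7·13·4/20 = 91/5 kN
  M_B = -w₀L²/20 = -13·4²/20 = -52/5 kN·m
Superposition: R_A = 16409/1000 kN, M_A = 4087/1500 kN·m, R_B = 20591/1000 kN, M_B = -10433/1500 kN·m

R_A = 16409/1000 kN, M_A = 4087/1500 kN·m, R_B = 20591/1000 kN, M_B = -10433/1500 kN·m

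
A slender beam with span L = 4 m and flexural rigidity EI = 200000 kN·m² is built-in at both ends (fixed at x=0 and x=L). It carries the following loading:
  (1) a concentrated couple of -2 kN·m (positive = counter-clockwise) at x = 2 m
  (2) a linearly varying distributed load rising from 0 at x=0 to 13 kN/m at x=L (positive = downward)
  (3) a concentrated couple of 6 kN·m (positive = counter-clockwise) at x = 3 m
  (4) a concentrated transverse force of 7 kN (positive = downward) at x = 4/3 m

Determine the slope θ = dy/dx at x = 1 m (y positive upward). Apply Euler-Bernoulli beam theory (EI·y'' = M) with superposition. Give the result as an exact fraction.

θ(1) = -2027/72000000 rad

Load 1 — applied couple M₀=-2 kN·m at a=2 m (b=L-a=2):
  θ_1 = (R_Ax²/2 - M_Ax)/EI  [x≤a] with R_A=-3/4, M_A=-1/2 = ((-3/4)·1²/2 - (-1/2)·1)/200000 = 1/1600000 rad
Load 2 — triangular load w₀=13 kN/m (0→w₀ over full span):
  θ_2 = -w₀(2x(L-x)(L-2x)(x+2L)+x²(L-x)²)/(120LEI) = -13·(2·1·(4-1)·(4-2·1)·(1+2·4)+1²·(4-1)²)/(120·4·200000) = -507/32000000 rad
Load 3 — applied couple M₀=6 kN·m at a=3 m (b=L-a=1):
  θ_3 = (R_Ax²/2 - M_Ax)/EI  [x≤a] with R_A=27/16, M_A=15/8 = ((27/16)·1²/2 - (15/8)·1)/200000 = -33/6400000 rad
Load 4 — point force P=7 kN at a=4/3 m (b=L-a=8/3):
  θ_4 = -Pb²x(2aL-(3a+b)x)/(2L³EI)  [x≤a] = -7·(8/3)²·1·(2·(4/3)·4-(3·(4/3)+(8/3))·1)/(2·4³·200000) = -7/900000 rad
Superposition: θ = Σ θ_i = -2027/72000000 rad ≈ -0.000028 rad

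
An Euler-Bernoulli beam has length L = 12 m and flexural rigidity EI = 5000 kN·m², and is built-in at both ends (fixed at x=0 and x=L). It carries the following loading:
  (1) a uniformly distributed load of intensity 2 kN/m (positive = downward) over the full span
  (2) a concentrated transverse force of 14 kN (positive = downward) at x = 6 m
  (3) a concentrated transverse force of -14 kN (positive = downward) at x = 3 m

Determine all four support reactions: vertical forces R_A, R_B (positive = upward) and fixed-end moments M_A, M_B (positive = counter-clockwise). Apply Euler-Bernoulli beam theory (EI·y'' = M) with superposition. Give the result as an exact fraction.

Load 1 — uniform load w=2 kN/m over full span:
  R_A = wL/2 = 2·12/2 = 12 kN
  M_A = wL²/12 = 2·12²/12 = 24 kN·m
  R_B = wL/2 = 2·12/2 = 12 kN
  M_B = -wL²/12 = -2·12²/12 = -24 kN·m
Load 2 — point force P=14 kN at a=6 m (b=L-a=6):
  R_A = Pb²(3a+b)/L³ = 14·6²·(3·6+6)/12³ = 7 kN
  M_A = Pab²/L² = 14·6·6²/12² = 21 kN·m
  R_B = Pa²(a+3b)/L³ = 14·6²·(6+3·6)/12³ = 7 kN
  M_B = -Pa²b/L² = -14·6²·6/12² = -21 kN·m
Load 3 — point force P=-14 kN at a=3 m (b=L-a=9):
  R_A = Pb²(3a+b)/L³ = (-14)·9²·(3·3+9)/12³ = -189/16 kN
  M_A = Pab²/L² = (-14)·3·9²/12² = -189/8 kN·m
  R_B = Pa²(a+3b)/L³ = (-14)·3²·(3+3·9)/12³ = -35/16 kN
  M_B = -Pa²b/L² = -(-14)·3²·9/12² = 63/8 kN·m
Superposition: R_A = 115/16 kN, M_A = 171/8 kN·m, R_B = 269/16 kN, M_B = -297/8 kN·m

R_A = 115/16 kN, M_A = 171/8 kN·m, R_B = 269/16 kN, M_B = -297/8 kN·m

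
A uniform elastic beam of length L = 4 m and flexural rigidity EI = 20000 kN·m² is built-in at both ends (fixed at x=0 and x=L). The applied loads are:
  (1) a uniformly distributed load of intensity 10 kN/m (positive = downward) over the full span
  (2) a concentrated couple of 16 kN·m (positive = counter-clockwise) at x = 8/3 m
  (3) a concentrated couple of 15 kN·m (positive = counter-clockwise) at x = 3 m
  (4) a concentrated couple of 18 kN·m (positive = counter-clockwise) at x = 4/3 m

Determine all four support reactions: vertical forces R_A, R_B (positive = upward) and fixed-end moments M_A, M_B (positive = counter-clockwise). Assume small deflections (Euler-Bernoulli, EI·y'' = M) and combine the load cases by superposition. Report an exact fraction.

R_A = 3413/96 kN, M_A = 1121/48 kN·m, R_B = 427/96 kN, M_B = -487/48 kN·m

Load 1 — uniform load w=10 kN/m over full span:
  R_A = wL/2 = 10·4/2 = 20 kN
  M_A = wL²/12 = 10·4²/12 = 40/3 kN·m
  R_B = wL/2 = 10·4/2 = 20 kN
  M_B = -wL²/12 = -10·4²/12 = -40/3 kN·m
Load 2 — applied couple M₀=16 kN·m at a=8/3 m (b=L-a=4/3):
  R_A = 6M₀ab/L³ = 6·16·(8/3)·(4/3)/4³ = 16/3 kN
  M_A = M₀b(2a-b)/L² = 16·(4/3)·(2·(8/3)-(4/3))/4² = 16/3 kN·m
  R_B = -6M₀ab/L³ = -6·16·(8/3)·(4/3)/4³ = -16/3 kN
  M_B = M₀a(2b-a)/L² = 16·(8/3)·(2·(4/3)-(8/3))/4² = 0 kN·m
Load 3 — applied couple M₀=15 kN·m at a=3 m (b=L-a=1):
  R_A = 6M₀ab/L³ = 6·15·3·1/4³ = 135/32 kN
  M_A = M₀b(2a-b)/L² = 15·1·(2·3-1)/4² = 75/16 kN·m
  R_B = -6M₀ab/L³ = -6·15·3·1/4³ = -135/32 kN
  M_B = M₀a(2b-a)/L² = 15·3·(2·1-3)/4² = -45/16 kN·m
Load 4 — applied couple M₀=18 kN·m at a=4/3 m (b=L-a=8/3):
  R_A = 6M₀ab/L³ = 6·18·(4/3)·(8/3)/4³ = 6 kN
  M_A = M₀b(2a-b)/L² = 18·(8/3)·(2·(4/3)-(8/3))/4² = 0 kN·m
  R_B = -6M₀ab/L³ = -6·18·(4/3)·(8/3)/4³ = -6 kN
  M_B = M₀a(2b-a)/L² = 18·(4/3)·(2·(8/3)-(4/3))/4² = 6 kN·m
Superposition: R_A = 3413/96 kN, M_A = 1121/48 kN·m, R_B = 427/96 kN, M_B = -487/48 kN·m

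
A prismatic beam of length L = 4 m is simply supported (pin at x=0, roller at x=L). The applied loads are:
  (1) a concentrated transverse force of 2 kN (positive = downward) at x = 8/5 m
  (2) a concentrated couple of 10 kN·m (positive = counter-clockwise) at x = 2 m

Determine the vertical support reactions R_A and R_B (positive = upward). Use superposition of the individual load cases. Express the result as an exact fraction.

Load 1 — point force P=2 kN at a=8/5 m (b=L-a=12/5):
  R_A = Pb/L = 2·(12/5)/4 = 6/5 kN
  R_B = Pa/L = 2·(8/5)/4 = 4/5 kN
Load 2 — applied couple M₀=10 kN·m at a=2 m (b=L-a=2):
  R_A = M₀/L = 10/4 = 5/2 kN
  R_B = -M₀/L = -10/4 = -5/2 kN
Superposition: R_A = 37/10 kN, R_B = -17/10 kN

R_A = 37/10 kN, R_B = -17/10 kN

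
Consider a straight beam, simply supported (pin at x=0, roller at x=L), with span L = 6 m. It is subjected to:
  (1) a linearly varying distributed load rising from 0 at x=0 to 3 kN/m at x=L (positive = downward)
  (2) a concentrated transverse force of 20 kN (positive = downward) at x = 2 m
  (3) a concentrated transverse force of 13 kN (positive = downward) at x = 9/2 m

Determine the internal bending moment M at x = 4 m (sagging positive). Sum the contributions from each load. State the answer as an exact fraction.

Load 1 — triangular load w₀=3 kN/m (0→w₀ over full span):
  M_1 = w₀Lx/6 - w₀x³/(6L) = 3·6·4/6 - 3·4³/(6·6) = 20/3 kN·m
Load 2 — point force P=20 kN at a=2 m (b=L-a=4):
  M_2 = Pa(L-x)/L  [x>a] = 20·2·(6-4)/6 = 40/3 kN·m
Load 3 — point force P=13 kN at a=9/2 m (b=L-a=3/2):
  M_3 = Pbx/L  [x≤a] = 13·(3/2)·4/6 = 13 kN·m
Superposition: M = Σ M_i = 33 kN·m ≈ 33.000000 kN·m

M(4) = 33 kN·m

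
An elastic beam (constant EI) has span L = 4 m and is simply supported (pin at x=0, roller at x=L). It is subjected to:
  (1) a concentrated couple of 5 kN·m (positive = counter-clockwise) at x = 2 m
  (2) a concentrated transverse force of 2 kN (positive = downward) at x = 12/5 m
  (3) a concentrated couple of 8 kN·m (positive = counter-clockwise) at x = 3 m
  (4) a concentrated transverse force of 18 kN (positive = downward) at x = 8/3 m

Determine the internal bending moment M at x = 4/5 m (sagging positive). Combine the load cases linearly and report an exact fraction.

M(4/5) = 201/25 kN·m

Load 1 — applied couple M₀=5 kN·m at a=2 m (b=L-a=2):
  M_1 = M₀x/L  [x≤a] = 5·(4/5)/4 = 1 kN·m
Load 2 — point force P=2 kN at a=12/5 m (b=L-a=8/5):
  M_2 = Pbx/L  [x≤a] = 2·(8/5)·(4/5)/4 = 16/25 kN·m
Load 3 — applied couple M₀=8 kN·m at a=3 m (b=L-a=1):
  M_3 = M₀x/L  [x≤a] = 8·(4/5)/4 = 8/5 kN·m
Load 4 — point force P=18 kN at a=8/3 m (b=L-a=4/3):
  M_4 = Pbx/L  [x≤a] = 18·(4/3)·(4/5)/4 = 24/5 kN·m
Superposition: M = Σ M_i = 201/25 kN·m ≈ 8.040000 kN·m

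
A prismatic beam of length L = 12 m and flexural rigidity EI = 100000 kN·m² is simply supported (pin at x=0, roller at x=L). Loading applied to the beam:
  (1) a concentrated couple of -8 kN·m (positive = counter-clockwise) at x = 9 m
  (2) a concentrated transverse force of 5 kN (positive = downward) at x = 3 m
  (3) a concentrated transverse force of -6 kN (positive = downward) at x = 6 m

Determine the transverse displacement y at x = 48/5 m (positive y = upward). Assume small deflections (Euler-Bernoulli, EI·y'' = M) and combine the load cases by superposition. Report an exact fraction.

Load 1 — applied couple M₀=-8 kN·m at a=9 m (b=L-a=3):
  y_1 = (M₀x³/(6L)-M₀(x-a)²/2+C₁x)/EI  [x>a] with C₁=M₀(3b²-L²)/(6L)=13 = ((-8)·(48/5)³/(6·12)-(-8)·((48/5)-9)²/2+13·(48/5))/100000 = 873/3125000 m
Load 2 — point force P=5 kN at a=3 m (b=L-a=9):
  y_2 = -Pa(L-x)(2Lx-a²-x²)/(6LEI)  [x>a] = -5·3·(12-(48/5))·(2·12·(48/5)-3²-(48/5)²)/(6·12·100000) = -3231/5000000 m
Load 3 — point force P=-6 kN at a=6 m (b=L-a=6):
  y_3 = -Pa(L-x)(2Lx-a²-x²)/(6LEI)  [x>a] = -(-6)·6·(12-(48/5))·(2·12·(48/5)-6²-(48/5)²)/(6·12·100000) = 1917/1562500 m
Superposition: y = Σ y_i = 21501/25000000 m ≈ 0.000860 m

y(48/5) = 21501/25000000 m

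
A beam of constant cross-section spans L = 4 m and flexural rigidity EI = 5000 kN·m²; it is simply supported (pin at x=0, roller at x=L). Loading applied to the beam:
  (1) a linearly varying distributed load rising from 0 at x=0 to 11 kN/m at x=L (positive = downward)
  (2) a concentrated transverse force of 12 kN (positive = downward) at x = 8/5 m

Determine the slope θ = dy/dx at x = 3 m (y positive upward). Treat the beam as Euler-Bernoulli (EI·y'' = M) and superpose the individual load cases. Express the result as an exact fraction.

θ(3) = 661747/180000000 rad

Load 1 — triangular load w₀=11 kN/m (0→w₀ over full span):
  θ_1 = -w₀(7L⁴-30L²x²+15x⁴)/(360LEI) = -11·(7·4⁴-30·4²·3²+15·3⁴)/(360·4·5000) = 14443/7200000 rad
Load 2 — point force P=12 kN at a=8/5 m (b=L-a=12/5):
  θ_2 = -Pa(2L²-6Lx+3x²+a²)/(6LEI)  [x>a] = -12·(8/5)·(2·4²-6·4·3+3·3²+(8/5)²)/(6·4·5000) = 261/156250 rad
Superposition: θ = Σ θ_i = 661747/180000000 rad ≈ 0.003676 rad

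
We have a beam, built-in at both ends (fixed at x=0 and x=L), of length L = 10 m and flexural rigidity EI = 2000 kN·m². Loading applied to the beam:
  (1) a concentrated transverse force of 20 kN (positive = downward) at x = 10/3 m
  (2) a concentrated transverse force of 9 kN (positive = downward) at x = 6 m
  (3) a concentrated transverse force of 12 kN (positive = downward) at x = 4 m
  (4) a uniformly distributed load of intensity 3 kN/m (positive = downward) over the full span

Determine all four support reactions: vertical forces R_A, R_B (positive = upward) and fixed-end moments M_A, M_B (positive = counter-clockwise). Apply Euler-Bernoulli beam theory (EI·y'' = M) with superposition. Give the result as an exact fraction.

R_A = 137561/3375 kN, M_A = 54371/675 kN·m, R_B = 102064/3375 kN, M_B = -43399/675 kN·m

Load 1 — point force P=20 kN at a=10/3 m (b=L-a=20/3):
  R_A = Pb²(3a+b)/L³ = 20·(20/3)²·(3·(10/3)+(20/3))/10³ = 400/27 kN
  M_A = Pab²/L² = 20·(10/3)·(20/3)²/10² = 800/27 kN·m
  R_B = Pa²(a+3b)/L³ = 20·(10/3)²·((10/3)+3·(20/3))/10³ = 140/27 kN
  M_B = -Pa²b/L² = -20·(10/3)²·(20/3)/10² = -400/27 kN·m
Load 2 — point force P=9 kN at a=6 m (b=L-a=4):
  R_A = Pb²(3a+b)/L³ = 9·4²·(3·6+4)/10³ = 396/125 kN
  M_A = Pab²/L² = 9·6·4²/10² = 216/25 kN·m
  R_B = Pa²(a+3b)/L³ = 9·6²·(6+3·4)/10³ = 729/125 kN
  M_B = -Pa²b/L² = -9·6²·4/10² = -324/25 kN·m
Load 3 — point force P=12 kN at a=4 m (b=L-a=6):
  R_A = Pb²(3a+b)/L³ = 12·6²·(3·4+6)/10³ = 972/125 kN
  M_A = Pab²/L² = 12·4·6²/10² = 432/25 kN·m
  R_B = Pa²(a+3b)/L³ = 12·4²·(4+3·6)/10³ = 528/125 kN
  M_B = -Pa²b/L² = -12·4²·6/10² = -288/25 kN·m
Load 4 — uniform load w=3 kN/m over full span:
  R_A = wL/2 = 3·10/2 = 15 kN
  M_A = wL²/12 = 3·10²/12 = 25 kN·m
  R_B = wL/2 = 3·10/2 = 15 kN
  M_B = -wL²/12 = -3·10²/12 = -25 kN·m
Superposition: R_A = 137561/3375 kN, M_A = 54371/675 kN·m, R_B = 102064/3375 kN, M_B = -43399/675 kN·m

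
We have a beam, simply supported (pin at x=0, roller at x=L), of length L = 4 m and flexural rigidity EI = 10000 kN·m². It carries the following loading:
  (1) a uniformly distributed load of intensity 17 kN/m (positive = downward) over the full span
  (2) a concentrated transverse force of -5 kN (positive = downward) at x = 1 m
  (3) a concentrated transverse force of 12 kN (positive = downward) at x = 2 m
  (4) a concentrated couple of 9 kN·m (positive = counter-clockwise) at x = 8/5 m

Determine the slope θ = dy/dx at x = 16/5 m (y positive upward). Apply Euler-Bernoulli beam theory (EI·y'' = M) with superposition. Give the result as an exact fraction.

Load 1 — uniform load w=17 kN/m over full span:
  θ_1 = -w(L³-6Lx²+4x³)/(24EI) = -17·(4³-6·4·(16/5)²+4·(16/5)³)/(24·10000) = 561/156250 rad
Load 2 — point force P=-5 kN at a=1 m (b=L-a=3):
  θ_2 = -Pa(2L²-6Lx+3x²+a²)/(6LEI)  [x>a] = -(-5)·1·(2·4²-6·4·(16/5)+3·(16/5)²+1²)/(6·4·10000) = -109/400000 rad
Load 3 — point force P=12 kN at a=2 m (b=L-a=2):
  θ_3 = -Pa(2L²-6Lx+3x²+a²)/(6LEI)  [x>a] = -12·2·(2·4²-6·4·(16/5)+3·(16/5)²+2²)/(6·4·10000) = 63/62500 rad
Load 4 — applied couple M₀=9 kN·m at a=8/5 m (b=L-a=12/5):
  θ_4 = (M₀x²/(2L)-M₀(x-a)+C₁)/EI  [x>a] with C₁=M₀(3b²-L²)/(6L)=12/25 = (9·(16/5)²/(2·4)-9·((16/5)-(8/5))+(12/25))/10000 = -3/12500 rad
Superposition: θ = Σ θ_i = 40859/10000000 rad ≈ 0.004086 rad

θ(16/5) = 40859/10000000 rad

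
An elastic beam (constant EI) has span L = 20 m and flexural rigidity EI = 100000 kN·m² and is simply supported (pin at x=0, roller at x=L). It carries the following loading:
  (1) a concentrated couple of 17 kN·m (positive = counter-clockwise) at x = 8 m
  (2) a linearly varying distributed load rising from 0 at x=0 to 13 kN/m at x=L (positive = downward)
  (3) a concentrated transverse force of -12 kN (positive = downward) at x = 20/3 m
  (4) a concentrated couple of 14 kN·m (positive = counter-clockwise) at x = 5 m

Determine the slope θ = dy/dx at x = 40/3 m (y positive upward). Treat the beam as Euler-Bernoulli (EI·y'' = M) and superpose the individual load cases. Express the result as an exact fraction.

θ(40/3) = 3851917/486000000 rad

Load 1 — applied couple M₀=17 kN·m at a=8 m (b=L-a=12):
  θ_1 = (M₀x²/(2L)-M₀(x-a)+C₁)/EI  [x>a] with C₁=M₀(3b²-L²)/(6L)=68/15 = (17·(40/3)²/(2·20)-17·((40/3)-8)+(68/15))/100000 = -119/1125000 rad
Load 2 — triangular load w₀=13 kN/m (0→w₀ over full span):
  θ_2 = -w₀(7L⁴-30L²x²+15x⁴)/(360LEI) = -13·(7·20⁴-30·20²·(40/3)²+15·(40/3)⁴)/(360·20·100000) = 1183/121500 rad
Load 3 — point force P=-12 kN at a=20/3 m (b=L-a=40/3):
  θ_3 = -Pa(2L²-6Lx+3x²+a²)/(6LEI)  [x>a] = -(-12)·(20/3)·(2·20²-6·20·(40/3)+3·(40/3)²+(20/3)²)/(6·20·100000) = -1/675 rad
Load 4 — applied couple M₀=14 kN·m at a=5 m (b=L-a=15):
  θ_4 = (M₀x²/(2L)-M₀(x-a)+C₁)/EI  [x>a] with C₁=M₀(3b²-L²)/(6L)=385/12 = (14·(40/3)²/(2·20)-14·((40/3)-5)+(385/12))/100000 = -161/720000 rad
Superposition: θ = Σ θ_i = 3851917/486000000 rad ≈ 0.007926 rad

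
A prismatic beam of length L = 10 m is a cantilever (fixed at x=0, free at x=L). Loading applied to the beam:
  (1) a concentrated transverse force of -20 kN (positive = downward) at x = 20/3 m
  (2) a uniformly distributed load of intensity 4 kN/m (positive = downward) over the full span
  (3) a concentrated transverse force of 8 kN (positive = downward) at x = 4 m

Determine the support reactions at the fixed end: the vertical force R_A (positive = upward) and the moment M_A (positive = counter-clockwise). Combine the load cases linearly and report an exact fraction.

Load 1 — point force P=-20 kN at a=20/3 m (b=L-a=10/3):
  R_A = P = (-20) = -20 kN
  M_A = Pa = (-20)·(20/3) = -400/3 kN·m
Load 2 — uniform load w=4 kN/m over full span:
  R_A = wL = 4·10 = 40 kN
  M_A = wL²/2 = 4·10²/2 = 200 kN·m
Load 3 — point force P=8 kN at a=4 m (b=L-a=6):
  R_A = P = 8 kN
  M_A = Pa = 8·4 = 32 kN·m
Superposition: R_A = 28 kN, M_A = 296/3 kN·m

R_A = 28 kN, M_A = 296/3 kN·m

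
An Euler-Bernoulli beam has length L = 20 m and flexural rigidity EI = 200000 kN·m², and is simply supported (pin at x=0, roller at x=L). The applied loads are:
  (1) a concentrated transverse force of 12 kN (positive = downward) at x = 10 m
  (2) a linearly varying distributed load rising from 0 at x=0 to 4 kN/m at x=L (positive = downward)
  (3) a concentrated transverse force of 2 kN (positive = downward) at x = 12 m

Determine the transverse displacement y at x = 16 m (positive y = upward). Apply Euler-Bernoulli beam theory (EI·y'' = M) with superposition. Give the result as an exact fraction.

y(16) = -6139/312500 m

Load 1 — point force P=12 kN at a=10 m (b=L-a=10):
  y_1 = -Pa(L-x)(2Lx-a²-x²)/(6LEI)  [x>a] = -12·10·(20-16)·(2·20·16-10²-16²)/(6·20·200000) = -71/12500 m
Load 2 — triangular load w₀=4 kN/m (0→w₀ over full span):
  y_2 = -w₀x(7L⁴-10L²x²+3x⁴)/(360LEI) = -4·16·(7·20⁴-10·20²·16²+3·16⁴)/(360·20·200000) = -1016/78125 m
Load 3 — point force P=2 kN at a=12 m (b=L-a=8):
  y_3 = -Pa(L-x)(2Lx-a²-x²)/(6LEI)  [x>a] = -2·12·(20-16)·(2·20·16-12²-16²)/(6·20·200000) = -3/3125 m
Superposition: y = Σ y_i = -6139/312500 m ≈ -0.019645 m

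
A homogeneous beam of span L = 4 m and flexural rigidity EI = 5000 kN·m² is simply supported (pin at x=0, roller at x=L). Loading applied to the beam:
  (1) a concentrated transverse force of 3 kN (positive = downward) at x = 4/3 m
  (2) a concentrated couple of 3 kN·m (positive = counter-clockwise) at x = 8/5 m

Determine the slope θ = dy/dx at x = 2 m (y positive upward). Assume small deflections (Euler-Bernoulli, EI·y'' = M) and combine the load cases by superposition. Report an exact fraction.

Load 1 — point force P=3 kN at a=4/3 m (b=L-a=8/3):
  θ_1 = -Pa(2L²-6Lx+3x²+a²)/(6LEI)  [x>a] = -3·(4/3)·(2·4²-6·4·2+3·2²+(4/3)²)/(6·4·5000) = 1/13500 rad
Load 2 — applied couple M₀=3 kN·m at a=8/5 m (b=L-a=12/5):
  θ_2 = (M₀x²/(2L)-M₀(x-a)+C₁)/EI  [x>a] with C₁=M₀(3b²-L²)/(6L)=4/25 = (3·2²/(2·4)-3·(2-(8/5))+(4/25))/5000 = 23/250000 rad
Superposition: θ = Σ θ_i = 1121/6750000 rad ≈ 0.000166 rad

θ(2) = 1121/6750000 rad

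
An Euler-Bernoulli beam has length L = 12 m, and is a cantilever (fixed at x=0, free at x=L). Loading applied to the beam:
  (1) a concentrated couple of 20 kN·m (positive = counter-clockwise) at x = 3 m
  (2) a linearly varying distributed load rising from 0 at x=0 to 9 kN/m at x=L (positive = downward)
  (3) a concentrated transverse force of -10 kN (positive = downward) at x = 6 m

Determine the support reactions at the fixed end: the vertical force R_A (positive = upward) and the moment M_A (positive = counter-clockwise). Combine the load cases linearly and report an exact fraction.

R_A = 44 kN, M_A = 352 kN·m

Load 1 — applied couple M₀=20 kN·m at a=3 m (b=L-a=9):
  R_A = 0 kN
  M_A = -M₀ = -20 kN·m
Load 2 — triangular load w₀=9 kN/m (0→w₀ over full span):
  R_A = w₀L/2 = 9·12/2 = 54 kN
  M_A = w₀L²/3 = 9·12²/3 = 432 kN·m
Load 3 — point force P=-10 kN at a=6 m (b=L-a=6):
  R_A = P = (-10) = -10 kN
  M_A = Pa = (-10)·6 = -60 kN·m
Superposition: R_A = 44 kN, M_A = 352 kN·m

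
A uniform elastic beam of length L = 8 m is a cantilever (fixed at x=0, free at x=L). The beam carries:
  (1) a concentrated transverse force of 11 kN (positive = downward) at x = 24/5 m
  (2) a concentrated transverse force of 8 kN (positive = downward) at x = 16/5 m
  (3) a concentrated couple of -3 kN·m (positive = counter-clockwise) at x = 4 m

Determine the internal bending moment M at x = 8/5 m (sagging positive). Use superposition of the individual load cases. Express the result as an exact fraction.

Load 1 — point force P=11 kN at a=24/5 m (b=L-a=16/5):
  M_1 = -P(a-x)  [x≤a] = -11·((24/5)-(8/5)) = -176/5 kN·m
Load 2 — point force P=8 kN at a=16/5 m (b=L-a=24/5):
  M_2 = -P(a-x)  [x≤a] = -8·((16/5)-(8/5)) = -64/5 kN·m
Load 3 — applied couple M₀=-3 kN·m at a=4 m (b=L-a=4):
  M_3 = M₀  [x≤a] = (-3) = -3 kN·m
Superposition: M = Σ M_i = -51 kN·m ≈ -51.000000 kN·m

M(8/5) = -51 kN·m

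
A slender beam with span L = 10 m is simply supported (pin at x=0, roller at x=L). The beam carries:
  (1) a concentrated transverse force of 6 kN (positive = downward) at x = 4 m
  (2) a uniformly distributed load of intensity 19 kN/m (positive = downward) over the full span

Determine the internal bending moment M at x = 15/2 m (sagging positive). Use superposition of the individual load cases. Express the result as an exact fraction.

Load 1 — point force P=6 kN at a=4 m (b=L-a=6):
  M_1 = Pa(L-x)/L  [x>a] = 6·4·(10-(15/2))/10 = 6 kN·m
Load 2 — uniform load w=19 kN/m over full span:
  M_2 = wx(L-x)/2 = 19·(15/2)·(10-(15/2))/2 = 1425/8 kN·m
Superposition: M = Σ M_i = 1473/8 kN·m ≈ 184.125000 kN·m

M(15/2) = 1473/8 kN·m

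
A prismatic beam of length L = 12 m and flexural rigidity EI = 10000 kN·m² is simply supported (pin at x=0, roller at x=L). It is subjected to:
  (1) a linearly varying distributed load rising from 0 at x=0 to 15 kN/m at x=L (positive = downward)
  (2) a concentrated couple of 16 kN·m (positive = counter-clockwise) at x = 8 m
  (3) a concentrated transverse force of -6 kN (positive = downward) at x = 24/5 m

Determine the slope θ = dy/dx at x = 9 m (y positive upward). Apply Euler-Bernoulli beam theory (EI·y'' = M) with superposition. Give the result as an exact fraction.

θ(9) = 4180367/120000000 rad

Load 1 — triangular load w₀=15 kN/m (0→w₀ over full span):
  θ_1 = -w₀(7L⁴-30L²x²+15x⁴)/(360LEI) = -15·(7·12⁴-30·12²·9²+15·9⁴)/(360·12·10000) = 11817/320000 rad
Load 2 — applied couple M₀=16 kN·m at a=8 m (b=L-a=4):
  θ_2 = (M₀x²/(2L)-M₀(x-a)+C₁)/EI  [x>a] with C₁=M₀(3b²-L²)/(6L)=-64/3 = (16·9²/(2·12)-16·(9-8)+(-64/3))/10000 = 1/600 rad
Load 3 — point force P=-6 kN at a=24/5 m (b=L-a=36/5):
  θ_3 = -Pa(2L²-6Lx+3x²+a²)/(6LEI)  [x>a] = -(-6)·(24/5)·(2·12²-6·12·9+3·9²+(24/5)²)/(6·12·10000) = -2349/625000 rad
Superposition: θ = Σ θ_i = 4180367/120000000 rad ≈ 0.034836 rad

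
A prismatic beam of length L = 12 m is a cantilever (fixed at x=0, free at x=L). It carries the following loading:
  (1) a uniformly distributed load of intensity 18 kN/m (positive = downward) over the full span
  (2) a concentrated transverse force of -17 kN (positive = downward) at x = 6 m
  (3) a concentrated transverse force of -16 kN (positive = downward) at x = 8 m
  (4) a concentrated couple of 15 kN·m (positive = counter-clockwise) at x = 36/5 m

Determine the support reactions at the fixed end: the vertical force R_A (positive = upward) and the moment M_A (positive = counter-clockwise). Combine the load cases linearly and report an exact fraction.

R_A = 183 kN, M_A = 1051 kN·m

Load 1 — uniform load w=18 kN/m over full span:
  R_A = wL = 18·12 = 216 kN
  M_A = wL²/2 = 18·12²/2 = 1296 kN·m
Load 2 — point force P=-17 kN at a=6 m (b=L-a=6):
  R_A = P = (-17) = -17 kN
  M_A = Pa = (-17)·6 = -102 kN·m
Load 3 — point force P=-16 kN at a=8 m (b=L-a=4):
  R_A = P = (-16) = -16 kN
  M_A = Pa = (-16)·8 = -128 kN·m
Load 4 — applied couple M₀=15 kN·m at a=36/5 m (b=L-a=24/5):
  R_A = 0 kN
  M_A = -M₀ = -15 kN·m
Superposition: R_A = 183 kN, M_A = 1051 kN·m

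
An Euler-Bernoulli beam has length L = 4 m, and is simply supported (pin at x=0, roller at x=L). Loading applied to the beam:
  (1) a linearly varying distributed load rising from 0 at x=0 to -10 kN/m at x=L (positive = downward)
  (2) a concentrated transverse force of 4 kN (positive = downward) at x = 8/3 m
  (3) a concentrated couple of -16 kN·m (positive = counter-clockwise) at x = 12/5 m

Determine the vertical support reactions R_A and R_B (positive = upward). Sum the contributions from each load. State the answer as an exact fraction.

R_A = -28/3 kN, R_B = -20/3 kN

Load 1 — triangular load w₀=-10 kN/m (0→w₀ over full span):
  R_A = w₀L/6 = (-10)·4/6 = -20/3 kN
  R_B = w₀L/3 = (-10)·4/3 = -40/3 kN
Load 2 — point force P=4 kN at a=8/3 m (b=L-a=4/3):
  R_A = Pb/L = 4·(4/3)/4 = 4/3 kN
  R_B = Pa/L = 4·(8/3)/4 = 8/3 kN
Load 3 — applied couple M₀=-16 kN·m at a=12/5 m (b=L-a=8/5):
  R_A = M₀/L = (-16)/4 = -4 kN
  R_B = -M₀/L = -(-16)/4 = 4 kN
Superposition: R_A = -28/3 kN, R_B = -20/3 kN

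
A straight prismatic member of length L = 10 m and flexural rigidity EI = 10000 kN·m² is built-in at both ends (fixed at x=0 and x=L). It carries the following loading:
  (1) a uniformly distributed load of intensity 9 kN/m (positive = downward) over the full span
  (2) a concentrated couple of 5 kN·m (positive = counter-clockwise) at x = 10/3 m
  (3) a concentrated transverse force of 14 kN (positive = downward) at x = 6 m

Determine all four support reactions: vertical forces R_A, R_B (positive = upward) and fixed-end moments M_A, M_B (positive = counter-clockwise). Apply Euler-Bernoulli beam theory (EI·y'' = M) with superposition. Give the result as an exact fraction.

R_A = 18973/375 kN, M_A = 2211/25 kN·m, R_B = 20027/375 kN, M_B = -7012/75 kN·m

Load 1 — uniform load w=9 kN/m over full span:
  R_A = wL/2 = 9·10/2 = 45 kN
  M_A = wL²/12 = 9·10²/12 = 75 kN·m
  R_B = wL/2 = 9·10/2 = 45 kN
  M_B = -wL²/12 = -9·10²/12 = -75 kN·m
Load 2 — applied couple M₀=5 kN·m at a=10/3 m (b=L-a=20/3):
  R_A = 6M₀ab/L³ = 6·5·(10/3)·(20/3)/10³ = 2/3 kN
  M_A = M₀b(2a-b)/L² = 5·(20/3)·(2·(10/3)-(20/3))/10² = 0 kN·m
  R_B = -6M₀ab/L³ = -6·5·(10/3)·(20/3)/10³ = -2/3 kN
  M_B = M₀a(2b-a)/L² = 5·(10/3)·(2·(20/3)-(10/3))/10² = 5/3 kN·m
Load 3 — point force P=14 kN at a=6 m (b=L-a=4):
  R_A = Pb²(3a+b)/L³ = 14·4²·(3·6+4)/10³ = 616/125 kN
  M_A = Pab²/L² = 14·6·4²/10² = 336/25 kN·m
  R_B = Pa²(a+3b)/L³ = 14·6²·(6+3·4)/10³ = 1134/125 kN
  M_B = -Pa²b/L² = -14·6²·4/10² = -504/25 kN·m
Superposition: R_A = 18973/375 kN, M_A = 2211/25 kN·m, R_B = 20027/375 kN, M_B = -7012/75 kN·m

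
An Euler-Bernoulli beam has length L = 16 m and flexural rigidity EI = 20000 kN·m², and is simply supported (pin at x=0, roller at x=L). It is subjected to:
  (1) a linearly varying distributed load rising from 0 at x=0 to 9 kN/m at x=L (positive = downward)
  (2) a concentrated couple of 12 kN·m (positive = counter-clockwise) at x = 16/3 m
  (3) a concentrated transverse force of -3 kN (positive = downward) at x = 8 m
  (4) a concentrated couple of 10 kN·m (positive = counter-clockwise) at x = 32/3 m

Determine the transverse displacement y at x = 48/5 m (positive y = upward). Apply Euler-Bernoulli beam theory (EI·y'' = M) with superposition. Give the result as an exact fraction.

Load 1 — triangular load w₀=9 kN/m (0→w₀ over full span):
  y_1 = -w₀x(7L⁴-10L²x²+3x⁴)/(360LEI) = -9·(48/5)·(7·16⁴-10·16²·(48/5)²+3·(48/5)⁴)/(360·16·20000) = -1818624/9765625 m
Load 2 — applied couple M₀=12 kN·m at a=16/3 m (b=L-a=32/3):
  y_2 = (M₀x³/(6L)-M₀(x-a)²/2+C₁x)/EI  [x>a] with C₁=M₀(3b²-L²)/(6L)=32/3 = (12·(48/5)³/(6·16)-12·((48/5)-(16/3))²/2+(32/3)·(48/5))/20000 = 1216/234375 m
Load 3 — point force P=-3 kN at a=8 m (b=L-a=8):
  y_3 = -Pa(L-x)(2Lx-a²-x²)/(6LEI)  [x>a] = -(-3)·8·(16-(48/5))·(2·16·(48/5)-8²-(48/5)²)/(6·16·20000) = 944/78125 m
Load 4 — applied couple M₀=10 kN·m at a=32/3 m (b=L-a=16/3):
  y_4 = (M₀x³/(6L)+C₁x)/EI  [x≤a] with C₁=M₀(3b²-L²)/(6L)=-160/9 = (10·(48/5)³/(6·16)+(-160/9)·(48/5))/20000 = -184/46875 m
Superposition: y = Σ y_i = -5064872/29296875 m ≈ -0.172881 m

y(48/5) = -5064872/29296875 m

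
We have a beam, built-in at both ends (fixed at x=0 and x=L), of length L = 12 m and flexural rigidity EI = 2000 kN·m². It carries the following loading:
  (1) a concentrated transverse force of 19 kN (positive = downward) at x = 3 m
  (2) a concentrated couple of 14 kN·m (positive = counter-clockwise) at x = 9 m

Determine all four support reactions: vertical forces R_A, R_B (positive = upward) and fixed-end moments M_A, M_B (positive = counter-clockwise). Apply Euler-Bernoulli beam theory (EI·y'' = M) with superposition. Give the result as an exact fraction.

Load 1 — point force P=19 kN at a=3 m (b=L-a=9):
  R_A = Pb²(3a+b)/L³ = 19·9²·(3·3+9)/12³ = 513/32 kN
  M_A = Pab²/L² = 19·3·9²/12² = 513/16 kN·m
  R_B = Pa²(a+3b)/L³ = 19·3²·(3+3·9)/12³ = 95/32 kN
  M_B = -Pa²b/L² = -19·3²·9/12² = -171/16 kN·m
Load 2 — applied couple M₀=14 kN·m at a=9 m (b=L-a=3):
  R_A = 6M₀ab/L³ = 6·14·9·3/12³ = 21/16 kN
  M_A = M₀b(2a-b)/L² = 14·3·(2·9-3)/12² = 35/8 kN·m
  R_B = -6M₀ab/L³ = -6·14·9·3/12³ = -21/16 kN
  M_B = M₀a(2b-a)/L² = 14·9·(2·3-9)/12² = -21/8 kN·m
Superposition: R_A = 555/32 kN, M_A = 583/16 kN·m, R_B = 53/32 kN, M_B = -213/16 kN·m

R_A = 555/32 kN, M_A = 583/16 kN·m, R_B = 53/32 kN, M_B = -213/16 kN·m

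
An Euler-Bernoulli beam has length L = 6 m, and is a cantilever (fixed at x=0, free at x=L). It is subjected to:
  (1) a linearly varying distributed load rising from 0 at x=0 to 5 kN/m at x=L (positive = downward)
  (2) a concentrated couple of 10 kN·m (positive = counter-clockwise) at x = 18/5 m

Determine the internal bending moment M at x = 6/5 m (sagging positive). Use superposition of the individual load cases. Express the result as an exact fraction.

Load 1 — triangular load w₀=5 kN/m (0→w₀ over full span):
  M_1 = w₀Lx/2 - w₀L²/3 - w₀x³/(6L) = 5·6·(6/5)/2 - 5·6²/3 - 5·(6/5)³/(6·6) = -1056/25 kN·m
Load 2 — applied couple M₀=10 kN·m at a=18/5 m (b=L-a=12/5):
  M_2 = M₀  [x≤a] = 10 = 10 kN·m
Superposition: M = Σ M_i = -806/25 kN·m ≈ -32.240000 kN·m

M(6/5) = -806/25 kN·m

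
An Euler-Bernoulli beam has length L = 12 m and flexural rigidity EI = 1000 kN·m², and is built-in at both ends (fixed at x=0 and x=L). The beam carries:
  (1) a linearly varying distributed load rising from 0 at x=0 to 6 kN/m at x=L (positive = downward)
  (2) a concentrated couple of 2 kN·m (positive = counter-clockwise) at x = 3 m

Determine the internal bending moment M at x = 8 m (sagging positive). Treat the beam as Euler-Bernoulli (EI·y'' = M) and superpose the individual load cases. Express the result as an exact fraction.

Load 1 — triangular load w₀=6 kN/m (0→w₀ over full span):
  M_1 = 3w₀Lx/20 - w₀L²/30 - w₀x³/(6L) = 3·6·12·8/20 - 6·12²/30 - 6·8³/(6·12) = 224/15 kN·m
Load 2 — applied couple M₀=2 kN·m at a=3 m (b=L-a=9):
  M_2 = R_Ax - M_A - M₀  [x>a] with R_A=3/16, M_A=-3/8 = (3/16)·8 - (-3/8) - 2 = -1/8 kN·m
Superposition: M = Σ M_i = 1777/120 kN·m ≈ 14.808333 kN·m

M(8) = 1777/120 kN·m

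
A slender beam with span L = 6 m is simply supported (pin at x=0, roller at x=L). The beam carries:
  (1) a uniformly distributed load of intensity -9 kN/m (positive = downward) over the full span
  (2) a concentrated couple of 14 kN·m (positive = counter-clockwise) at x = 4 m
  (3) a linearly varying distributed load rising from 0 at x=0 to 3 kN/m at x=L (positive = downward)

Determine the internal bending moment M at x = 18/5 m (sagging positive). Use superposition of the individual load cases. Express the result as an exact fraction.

Load 1 — uniform load w=-9 kN/m over full span:
  M_1 = wx(L-x)/2 = (-9)·(18/5)·(6-(18/5))/2 = -972/25 kN·m
Load 2 — applied couple M₀=14 kN·m at a=4 m (b=L-a=2):
  M_2 = M₀x/L  [x≤a] = 14·(18/5)/6 = 42/5 kN·m
Load 3 — triangular load w₀=3 kN/m (0→w₀ over full span):
  M_3 = w₀Lx/6 - w₀x³/(6L) = 3·6·(18/5)/6 - 3·(18/5)³/(6·6) = 864/125 kN·m
Superposition: M = Σ M_i = -2946/125 kN·m ≈ -23.568000 kN·m

M(18/5) = -2946/125 kN·m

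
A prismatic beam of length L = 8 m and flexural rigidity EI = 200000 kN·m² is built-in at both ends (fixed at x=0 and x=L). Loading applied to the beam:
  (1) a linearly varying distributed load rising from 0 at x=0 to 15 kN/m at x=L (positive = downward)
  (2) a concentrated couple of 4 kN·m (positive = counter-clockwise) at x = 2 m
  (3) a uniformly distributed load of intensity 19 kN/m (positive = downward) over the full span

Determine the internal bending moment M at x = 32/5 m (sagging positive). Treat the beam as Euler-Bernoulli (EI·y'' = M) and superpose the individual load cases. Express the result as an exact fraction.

Load 1 — triangular load w₀=15 kN/m (0→w₀ over full span):
  M_1 = 3w₀Lx/20 - w₀L²/30 - w₀x³/(6L) = 3·15·8·(32/5)/20 - 15·8²/30 - 15·(32/5)³/(6·8) = 32/25 kN·m
Load 2 — applied couple M₀=4 kN·m at a=2 m (b=L-a=6):
  M_2 = R_Ax - M_A - M₀  [x>a] with R_A=9/16, M_A=-3/4 = (9/16)·(32/5) - (-3/4) - 4 = 7/20 kN·m
Load 3 — uniform load w=19 kN/m over full span:
  M_3 = wLx/2 - wL²/12 - wx²/2 = 19·8·(32/5)/2 - 19·8²/12 - 19·(32/5)²/2 = -304/75 kN·m
Superposition: M = Σ M_i = -727/300 kN·m ≈ -2.423333 kN·m

M(32/5) = -727/300 kN·m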